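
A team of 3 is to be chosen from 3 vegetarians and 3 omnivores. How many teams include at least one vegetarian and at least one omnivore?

Unrestricted: C(6,3) = 20 ways to pick any 3 of the 6.
Subtract selections that omit an entire group: no vegetarians → C(3,3) = 1; no omnivores → C(3,3) = 1.
Both groups omitted at once is impossible, so 20 − 2 = 18.

18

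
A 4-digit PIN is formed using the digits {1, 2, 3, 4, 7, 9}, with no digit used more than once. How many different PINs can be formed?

Choose and order 4 of the 6 symbols: the first digit has 6 options, the next 5, then 4, 3.
That product is 6 × 5 × 4 × 3 = 360.

360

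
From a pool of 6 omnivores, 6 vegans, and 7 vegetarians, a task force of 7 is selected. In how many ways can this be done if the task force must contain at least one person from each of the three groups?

With no constraint there are C(19,7) = 50388 possible selections.
Selections missing a whole group: no omnivores → C(13,7) = 1716; no vegans → C(13,7) = 1716; no vegetarians → C(12,7) = 792.
Add back selections omitting two groups (i.e. drawn from a single group): C(6,7) + C(6,7) + C(7,7) = 1.
By inclusion–exclusion: 50388 − 4224 + 1 = 46165.

46165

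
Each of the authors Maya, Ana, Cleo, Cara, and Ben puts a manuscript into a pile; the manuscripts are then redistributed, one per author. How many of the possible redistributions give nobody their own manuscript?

Count assignments avoiding every fixed point. For any j of the 5 authors fixed to their own manuscript, the other 5−j can be arranged in (5−j)! ways.
By inclusion–exclusion this is Σ_{j=0}^{5} (−1)^j C(5,j)·(5−j)!.
Computing: 120 − 120 + 60 − 20 + 5 − 1 = 44.

44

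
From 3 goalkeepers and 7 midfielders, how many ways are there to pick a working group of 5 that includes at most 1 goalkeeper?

126

Split by how many goalkeepers are chosen (0 through 1).
Sum: C(3,0)·C(7,5) + C(3,1)·C(7,4) = 21 + 105 = 126.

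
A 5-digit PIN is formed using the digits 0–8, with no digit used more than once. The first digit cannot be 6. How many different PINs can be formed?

13440

The first digit has 9−1 = 8 choices (anything except 6).
The remaining 4 digits are filled from the other 8 symbols without repetition: 8 × 7 × 6 × 5 = 1680.
Total: 8 × 1680 = 13440.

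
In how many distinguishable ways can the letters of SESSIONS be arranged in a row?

1680

The 8 letters of SESSIONS have repeats: S appearing 4 times.
The number of distinct arrangements is 8!/(4!) = 40320/24 = 1680.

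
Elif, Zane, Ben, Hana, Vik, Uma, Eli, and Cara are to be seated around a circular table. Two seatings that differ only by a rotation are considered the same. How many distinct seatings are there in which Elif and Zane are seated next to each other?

Glue Elif and Zane into a block (2 internal orders). Seating 7 units around a circle gives (6)! arrangements.
So 2 × (6)! = 2 × 720 = 1440.

1440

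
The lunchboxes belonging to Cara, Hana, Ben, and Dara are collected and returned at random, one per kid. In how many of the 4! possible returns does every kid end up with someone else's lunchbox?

9

This is the derangement count D_4: permutations of 4 items with no fixed point.
By inclusion–exclusion this is Σ_{j=0}^{4} (−1)^j C(4,j)·(4−j)!.
Computing: 24 − 24 + 12 − 4 + 1 = 9.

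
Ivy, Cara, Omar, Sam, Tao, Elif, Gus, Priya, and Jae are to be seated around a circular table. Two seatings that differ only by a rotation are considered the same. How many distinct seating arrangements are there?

40320

Fix one person's seat to break rotational symmetry; the remaining 8 people can be arranged in (8)! = 40320 ways.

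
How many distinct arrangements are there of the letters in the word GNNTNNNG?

168

The 8 letters of GNNTNNNG have repeats: G appearing twice and N appearing 5 times.
The number of distinct arrangements is 8!/(5!·2!) = 40320/240 = 168.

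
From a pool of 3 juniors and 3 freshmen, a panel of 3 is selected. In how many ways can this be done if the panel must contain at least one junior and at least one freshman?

18

Unrestricted: C(6,3) = 20 ways to pick any 3 of the 6.
Subtract selections that omit an entire group: no juniors → C(3,3) = 1; no freshmen → C(3,3) = 1.
Both groups omitted at once is impossible, so 20 − 2 = 18.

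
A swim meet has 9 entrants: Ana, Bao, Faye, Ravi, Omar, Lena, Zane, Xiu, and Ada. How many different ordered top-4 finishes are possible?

3024

There are 9 choices for 1st place, 8 for 2nd, and so on down to 6 for position 4.
That gives 9 × 8 × 7 × 6 = 3024.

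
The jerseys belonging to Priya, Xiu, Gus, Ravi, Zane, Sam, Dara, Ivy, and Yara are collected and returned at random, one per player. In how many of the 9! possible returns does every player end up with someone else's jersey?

Let Aᵢ be the assignments in which player i gets their old jersey. We want the size of the complement of A₁∪…∪A_9.
By inclusion–exclusion this is Σ_{j=0}^{9} (−1)^j C(9,j)·(9−j)!.
Computing: 362880 − 362880 + 181440 − 60480 + 15120 − 3024 + 504 − 72 + 9 − 1 = 133496.

133496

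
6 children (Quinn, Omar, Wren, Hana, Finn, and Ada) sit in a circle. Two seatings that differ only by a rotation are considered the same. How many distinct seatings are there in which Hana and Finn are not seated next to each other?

72

All circular seatings of 6 people number (5)! = 120.
Those with Hana next to Finn: fuse the pair into one unit and seat 5 units around a circle — 2·(4)! = 48.
Subtracting, 120 − 48 = 72.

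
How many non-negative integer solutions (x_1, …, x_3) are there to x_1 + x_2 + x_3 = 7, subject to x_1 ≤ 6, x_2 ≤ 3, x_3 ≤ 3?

Ignoring the caps, the number of non-negative solutions to x_1+…+x_3 = 7 is C(9,2) = 36.
Subtract solutions that violate a single cap (substitute x_i' = x_i − (cap_i+1)): x_1 ≥ 7 gives C(2,2) = 1; x_2 ≥ 4 gives C(5,2) = 10; x_3 ≥ 4 gives C(5,2) = 10. Together 21.
No two caps can be exceeded simultaneously, so the pair terms are all 0.
By inclusion–exclusion the count is 36 − 21 + 0 = 15.

15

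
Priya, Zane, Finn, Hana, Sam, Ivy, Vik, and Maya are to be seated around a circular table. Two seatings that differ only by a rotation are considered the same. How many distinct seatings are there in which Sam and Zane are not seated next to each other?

3600

All circular seatings of 8 people number (7)! = 5040.
Those with Sam next to Zane: fuse the pair into one unit and seat 7 units around a circle — 2·(6)! = 1440.
Subtracting, 5040 − 1440 = 3600.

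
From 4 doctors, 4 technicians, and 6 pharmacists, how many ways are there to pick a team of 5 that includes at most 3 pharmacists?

1876

Split by how many pharmacists are chosen (0 through 3).
Sum: C(6,0)·C(8,5) + C(6,1)·C(8,4) + C(6,2)·C(8,3) + C(6,3)·C(8,2) = 56 + 420 + 840 + 560 = 1876.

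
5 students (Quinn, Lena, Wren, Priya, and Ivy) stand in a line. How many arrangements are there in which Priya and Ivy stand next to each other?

Treat {Priya, Ivy} as a single unit. There are 4 units to order, and the pair itself can be ordered 2 ways.
That gives 2 × 4! = 2 × 24 = 48.

48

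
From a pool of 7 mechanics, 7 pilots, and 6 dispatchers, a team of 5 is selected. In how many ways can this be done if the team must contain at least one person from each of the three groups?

10976

Unrestricted: C(20,5) = 15504 ways to pick any 5 of the 20.
Subtract selections that omit an entire group: no mechanics → C(13,5) = 1287; no pilots → C(13,5) = 1287; no dispatchers → C(14,5) = 2002.
Add back selections omitting two groups (i.e. drawn from a single group): C(7,5) + C(7,5) + C(6,5) = 48.
By inclusion–exclusion: 15504 − 4576 + 48 = 10976.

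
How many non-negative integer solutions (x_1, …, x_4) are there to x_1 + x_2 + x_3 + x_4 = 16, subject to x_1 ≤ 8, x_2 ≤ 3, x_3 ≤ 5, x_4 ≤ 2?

10

Ignoring the caps, the number of non-negative solutions to x_1+…+x_4 = 16 is C(19,3) = 969.
Subtract solutions that violate a single cap (substitute x_i' = x_i − (cap_i+1)): x_1 ≥ 9 gives C(10,3) = 120; x_2 ≥ 4 gives C(15,3) = 455; x_3 ≥ 6 gives C(13,3) = 286; x_4 ≥ 3 gives C(16,3) = 560. Together 1421.
Add back pairs where two caps are both exceeded: 20 + 4 + 35 + 84 + 220 + 120 = 483.
Subtract triples: 0 + 1 + 0 + 20 = 21.
By inclusion–exclusion the count is 969 − 1421 + 483 − 21 = 10.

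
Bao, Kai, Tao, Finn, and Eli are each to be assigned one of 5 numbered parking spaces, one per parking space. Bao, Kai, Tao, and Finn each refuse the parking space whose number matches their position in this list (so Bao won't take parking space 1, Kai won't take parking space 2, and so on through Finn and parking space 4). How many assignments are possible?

Let Aᵢ (for 1 ≤ i ≤ 4) be the placements that put person i in their forbidden parking space. Any j of these fix j positions, leaving (5−j)! ways to fill the rest, and there are C(4,j) ways to pick which j.
By inclusion–exclusion, the number of valid placements is Σ_{j=0}^{4} (−1)^j C(4,j)·(5−j)!.
Computing: 120 − 96 + 36 − 8 + 1 = 53.

53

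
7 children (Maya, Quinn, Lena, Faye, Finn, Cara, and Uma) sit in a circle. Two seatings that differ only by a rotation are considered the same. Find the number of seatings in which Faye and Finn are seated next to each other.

240

Treat {Faye, Finn} as one unit (2 internal orders) and seat the resulting 6 units around the table: (5)! circular arrangements.
So 2 × (5)! = 2 × 120 = 240.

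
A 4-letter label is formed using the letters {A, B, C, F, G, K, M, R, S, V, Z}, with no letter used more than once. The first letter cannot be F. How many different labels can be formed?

7200

The first letter has 11−1 = 10 choices (anything except F).
The remaining 3 letters are filled from the other 10 symbols without repetition: 10 × 9 × 8 = 720.
Total: 10 × 720 = 7200.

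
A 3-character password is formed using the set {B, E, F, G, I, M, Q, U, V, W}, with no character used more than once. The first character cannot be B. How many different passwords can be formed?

648

The first character has 10−1 = 9 choices (anything except B).
The remaining 2 characters are filled from the other 9 symbols without repetition: 9 × 8 = 72.
Total: 9 × 72 = 648.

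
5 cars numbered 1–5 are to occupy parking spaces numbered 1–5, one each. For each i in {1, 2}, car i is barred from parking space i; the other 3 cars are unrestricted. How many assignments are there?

Let Aᵢ (for i ∈ {1, 2}) be the placements that put car i in its forbidden parking space. Any j of these fix j positions, leaving (5−j)! ways to fill the rest, and there are C(2,j) ways to pick which j.
By inclusion–exclusion, the number of valid placements is Σ_{j=0}^{2} (−1)^j C(2,j)·(5−j)!.
Computing: 120 − 48 + 6 = 78.

78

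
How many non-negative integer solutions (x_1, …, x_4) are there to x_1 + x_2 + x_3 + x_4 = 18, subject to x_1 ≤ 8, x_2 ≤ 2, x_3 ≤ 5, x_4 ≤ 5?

Without the upper bounds there are C(21,3) = 1330 ways to split 18 among 4 variables.
Subtract solutions that violate a single cap (substitute x_i' = x_i − (cap_i+1)): x_1 ≥ 9 gives C(12,3) = 220; x_2 ≥ 3 gives C(18,3) = 816; x_3 ≥ 6 gives C(15,3) = 455; x_4 ≥ 6 gives C(15,3) = 455. Together 1946.
Add back pairs where two caps are both exceeded: 84 + 20 + 20 + 220 + 220 + 84 = 648.
Subtract triples: 1 + 1 + 0 + 20 = 22.
By inclusion–exclusion the count is 1330 − 1946 + 648 − 22 = 10.

10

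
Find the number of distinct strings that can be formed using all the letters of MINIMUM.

420

Letter multiplicities in MINIMUM: I×2, M×3, N×1, U×1.
The number of distinct arrangements is 7!/(3!·2!) = 5040/12 = 420.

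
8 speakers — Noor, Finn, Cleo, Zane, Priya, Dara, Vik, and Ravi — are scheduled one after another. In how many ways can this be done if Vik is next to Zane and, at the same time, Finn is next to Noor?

Treat {Vik,Zane} as one block (2 orders) and {Finn,Noor} as another (2 orders).
That leaves 6 units to arrange: 2 × 2 × 6! = 4 × 720 = 2880.

2880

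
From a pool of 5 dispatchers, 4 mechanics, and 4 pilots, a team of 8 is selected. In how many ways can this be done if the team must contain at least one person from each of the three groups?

1268

Unrestricted: C(13,8) = 1287 ways to pick any 8 of the 13.
Selections missing a whole group: no dispatchers → C(8,8) = 1; no mechanics → C(9,8) = 9; no pilots → C(9,8) = 9.
Add back selections omitting two groups (i.e. drawn from a single group): C(5,8) + C(4,8) + C(4,8) = 0.
By inclusion–exclusion: 1287 − 19 + 0 = 1268.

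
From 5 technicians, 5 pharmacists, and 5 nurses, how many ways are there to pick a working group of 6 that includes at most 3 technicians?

4770

Split by how many technicians are chosen (0 through 3).
Sum: C(5,0)·C(10,6) + C(5,1)·C(10,5) + C(5,2)·C(10,4) + C(5,3)·C(10,3) = 210 + 1260 + 2100 + 1200 = 4770.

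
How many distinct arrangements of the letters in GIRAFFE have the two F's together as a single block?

Treat the 2 copies of F as a single block. The multiset to arrange is then {FF, A, E, G, I, R}, 6 items in all.
All 6 items are distinct, so there are (6)! = 720 arrangements.

720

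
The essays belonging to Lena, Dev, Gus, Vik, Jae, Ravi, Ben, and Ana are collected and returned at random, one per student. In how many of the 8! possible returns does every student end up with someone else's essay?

14833

Let Aᵢ be the assignments in which student i gets their own essay. We want the size of the complement of A₁∪…∪A_8.
By inclusion–exclusion this is Σ_{j=0}^{8} (−1)^j C(8,j)·(8−j)!.
Computing: 40320 − 40320 + 20160 − 6720 + 1680 − 336 + 56 − 8 + 1 = 14833.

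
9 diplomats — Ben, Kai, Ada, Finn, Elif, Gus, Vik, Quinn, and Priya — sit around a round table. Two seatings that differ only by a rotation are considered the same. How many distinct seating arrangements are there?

40320

Around a circle, 9 distinct people have 9!/9 = (8)! = 40320 rotationally distinct seatings.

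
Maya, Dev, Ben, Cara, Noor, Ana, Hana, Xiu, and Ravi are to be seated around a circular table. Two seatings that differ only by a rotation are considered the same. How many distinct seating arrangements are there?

40320

Fix one person's seat to break rotational symmetry; the remaining 8 people can be arranged in (8)! = 40320 ways.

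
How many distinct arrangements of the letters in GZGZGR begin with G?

With the first slot taken by G, it remains to arrange the other 5 letters (ZGZGR).
Those 5 letters have G appearing twice and Z appearing twice, giving (5)!/(2!·2!) = 30.

30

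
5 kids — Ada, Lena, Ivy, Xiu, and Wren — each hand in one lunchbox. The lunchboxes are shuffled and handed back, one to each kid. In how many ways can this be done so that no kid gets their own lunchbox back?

44

Let Aᵢ be the assignments in which kid i gets their own lunchbox. We want the size of the complement of A₁∪…∪A_5.
By inclusion–exclusion this is Σ_{j=0}^{5} (−1)^j C(5,j)·(5−j)!.
Computing: 120 − 120 + 60 − 20 + 5 − 1 = 44.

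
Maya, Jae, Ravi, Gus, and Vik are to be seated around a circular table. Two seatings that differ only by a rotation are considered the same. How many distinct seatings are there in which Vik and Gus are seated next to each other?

12

Treat {Vik, Gus} as one unit (2 internal orders) and seat the resulting 4 units around the table: (3)! circular arrangements.
So 2 × (3)! = 2 × 6 = 12.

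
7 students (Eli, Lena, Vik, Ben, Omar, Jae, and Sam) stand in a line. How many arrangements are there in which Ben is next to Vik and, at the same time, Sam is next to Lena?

Treat {Ben,Vik} as one block (2 orders) and {Sam,Lena} as another (2 orders).
That leaves 5 units to arrange: 2 × 2 × 5! = 4 × 120 = 480.

480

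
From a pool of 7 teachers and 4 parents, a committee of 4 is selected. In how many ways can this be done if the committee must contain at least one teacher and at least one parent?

294

Unrestricted: C(11,4) = 330 ways to pick any 4 of the 11.
Selections missing a whole group: no teachers → C(4,4) = 1; no parents → C(7,4) = 35.
Both groups omitted at once is impossible, so 330 − 36 = 294.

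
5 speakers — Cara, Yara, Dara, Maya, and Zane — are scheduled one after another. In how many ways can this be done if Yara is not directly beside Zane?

Of the 5! = 120 arrangements, those with Yara and Zane adjacent number 2 × 4! = 48 (treat the pair as a block with 2 internal orders).
Complementary counting: 120 − 48 = 72.

72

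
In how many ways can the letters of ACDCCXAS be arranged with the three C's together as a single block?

Treat the 3 copies of C as a single block. The multiset to arrange is then {CCC, A, A, D, S, X}, 6 items in all.
That gives (6)!/(2!) = 360 arrangements.

360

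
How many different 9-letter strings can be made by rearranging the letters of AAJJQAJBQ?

5040

AAJJQAJBQ has 9 letters with A appearing 3 times, J appearing 3 times, and Q appearing twice.
So there are 9! / (3!·3!·2!) = 5040 distinguishable arrangements.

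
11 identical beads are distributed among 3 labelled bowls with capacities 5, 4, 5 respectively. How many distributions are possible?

10

By stars and bars, unrestricted non-negative solutions to x_1+…+x_3 = 11 number C(11+2,2) = 78.
Subtract solutions that violate a single cap (substitute x_i' = x_i − (cap_i+1)): x_1 ≥ 6 gives C(7,2) = 21; x_2 ≥ 5 gives C(8,2) = 28; x_3 ≥ 6 gives C(7,2) = 21. Together 70.
Add back pairs where two caps are both exceeded: 1 + 0 + 1 = 2.
By inclusion–exclusion the count is 78 − 70 + 2 = 10.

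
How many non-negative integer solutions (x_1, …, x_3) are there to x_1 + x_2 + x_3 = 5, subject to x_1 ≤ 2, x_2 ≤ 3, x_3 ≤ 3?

Ignoring the caps, the number of non-negative solutions to x_1+…+x_3 = 5 is C(7,2) = 21.
Subtract solutions that violate a single cap (substitute x_i' = x_i − (cap_i+1)): x_1 ≥ 3 gives C(4,2) = 6; x_2 ≥ 4 gives C(3,2) = 3; x_3 ≥ 4 gives C(3,2) = 3. Together 12.
No two caps can be exceeded simultaneously, so the pair terms are all 0.
By inclusion–exclusion the count is 21 − 12 + 0 = 9.

9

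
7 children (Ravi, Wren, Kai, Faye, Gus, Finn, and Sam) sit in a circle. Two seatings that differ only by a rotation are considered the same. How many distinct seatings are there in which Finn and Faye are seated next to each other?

240

Glue Finn and Faye into a block (2 internal orders). Seating 6 units around a circle gives (5)! arrangements.
So 2 × (5)! = 2 × 120 = 240.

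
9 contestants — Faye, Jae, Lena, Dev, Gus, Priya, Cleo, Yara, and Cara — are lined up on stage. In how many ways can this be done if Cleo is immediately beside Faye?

Treat {Cleo, Faye} as a single unit. There are 8 units to order, and the pair itself can be ordered 2 ways.
So the count is 2·(8)! = 80640.

80640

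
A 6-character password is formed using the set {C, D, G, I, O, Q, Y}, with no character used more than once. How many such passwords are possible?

5040

Choose and order 6 of the 7 symbols: the first character has 7 options, the next 6, and so on down to 2.
That product is 7 × 6 × 5 × 4 × 3 × 2 = 5040.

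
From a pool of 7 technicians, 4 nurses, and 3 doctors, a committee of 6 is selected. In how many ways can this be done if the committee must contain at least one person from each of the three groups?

Total 6-person selections from all 14: C(14,6) = 3003.
Subtract selections that omit an entire group: no technicians → C(7,6) = 7; no nurses → C(10,6) = 210; no doctors → C(11,6) = 462.
Add back selections omitting two groups (i.e. drawn from a single group): C(7,6) + C(4,6) + C(3,6) = 7.
By inclusion–exclusion: 3003 − 679 + 7 = 2331.

2331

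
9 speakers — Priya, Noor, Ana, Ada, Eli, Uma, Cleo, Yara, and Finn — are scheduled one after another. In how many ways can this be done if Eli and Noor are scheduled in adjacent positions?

Treat {Eli, Noor} as a single unit. There are 8 units to order, and the pair itself can be ordered 2 ways.
That gives 2 × 8! = 2 × 40320 = 80640.

80640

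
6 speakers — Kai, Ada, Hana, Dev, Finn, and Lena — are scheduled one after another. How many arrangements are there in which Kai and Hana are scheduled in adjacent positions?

Glue Kai and Hana into one block (2 internal orders), leaving 5 units to arrange in a row.
So the count is 2·(5)! = 240.

240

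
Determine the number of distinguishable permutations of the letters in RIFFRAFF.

Letter multiplicities in RIFFRAFF: A×1, F×4, I×1, R×2.
Dividing 8! = 40320 by 4!·2! = 48 for the repeated letters gives 840.

840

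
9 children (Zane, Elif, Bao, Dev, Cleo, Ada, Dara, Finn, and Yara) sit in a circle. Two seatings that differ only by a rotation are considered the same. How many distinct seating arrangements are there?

40320

Fix one person's seat to break rotational symmetry; the remaining 8 people can be arranged in (8)! = 40320 ways.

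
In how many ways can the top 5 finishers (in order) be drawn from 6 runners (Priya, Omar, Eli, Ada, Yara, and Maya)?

720

There are 6 choices for 1st place, 5 for 2nd, and so on down to 2 for position 5.
That gives 6 × 5 × 4 × 3 × 2 = 720.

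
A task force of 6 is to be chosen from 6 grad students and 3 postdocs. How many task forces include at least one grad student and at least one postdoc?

83

With no constraint there are C(9,6) = 84 possible selections.
Selections missing a whole group: no grad students → C(3,6) = 0; no postdocs → C(6,6) = 1.
Both groups omitted at once is impossible, so 84 − 1 = 83.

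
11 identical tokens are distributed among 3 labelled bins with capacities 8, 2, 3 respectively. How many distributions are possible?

6

Without the upper bounds there are C(13,2) = 78 ways to split 11 among 3 bins.
Subtract solutions that violate a single cap (substitute x_i' = x_i − (cap_i+1)): x_1 ≥ 9 gives C(4,2) = 6; x_2 ≥ 3 gives C(10,2) = 45; x_3 ≥ 4 gives C(9,2) = 36. Together 87.
Add back pairs where two caps are both exceeded: 0 + 0 + 15 = 15.
By inclusion–exclusion the count is 78 − 87 + 15 = 6.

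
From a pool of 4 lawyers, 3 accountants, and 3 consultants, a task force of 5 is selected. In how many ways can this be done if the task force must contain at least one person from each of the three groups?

204

Total 5-person selections from all 10: C(10,5) = 252.
Subtract selections that omit an entire group: no lawyers → C(6,5) = 6; no accountants → C(7,5) = 21; no consultants → C(7,5) = 21.
Add back selections omitting two groups (i.e. drawn from a single group): C(4,5) + C(3,5) + C(3,5) = 0.
By inclusion–exclusion: 252 − 48 + 0 = 204.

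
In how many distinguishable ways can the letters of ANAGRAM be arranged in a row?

840

The 7 letters of ANAGRAM have repeats: A appearing 3 times.
The number of distinct arrangements is 7!/(3!) = 5040/6 = 840.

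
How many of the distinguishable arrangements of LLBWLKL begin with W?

With the first slot taken by W, it remains to arrange the other 6 letters (LLBLKL).
Those 6 letters have L appearing 4 times, giving (6)!/(4!) = 30.

30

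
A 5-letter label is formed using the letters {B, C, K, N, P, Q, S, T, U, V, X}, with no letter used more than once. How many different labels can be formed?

55440

With no repetition, fill the 5 letters in order: 11 choices, then 10, down to 7.
That product is 11 × 10 × 9 × 8 × 7 = 55440.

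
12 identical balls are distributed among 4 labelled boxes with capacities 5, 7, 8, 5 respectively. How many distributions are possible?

Ignoring the caps, the number of non-negative solutions to x_1+…+x_4 = 12 is C(15,3) = 455.
Subtract solutions that violate a single cap (substitute x_i' = x_i − (cap_i+1)): x_1 ≥ 6 gives C(9,3) = 84; x_2 ≥ 8 gives C(7,3) = 35; x_3 ≥ 9 gives C(6,3) = 20; x_4 ≥ 6 gives C(9,3) = 84. Together 223.
Add back pairs where two caps are both exceeded: 0 + 0 + 1 + 0 + 0 + 0 = 1.
By inclusion–exclusion the count is 455 − 223 + 1 = 233.

233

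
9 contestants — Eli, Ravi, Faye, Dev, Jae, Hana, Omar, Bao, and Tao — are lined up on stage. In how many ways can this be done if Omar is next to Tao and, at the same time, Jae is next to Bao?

20160

Treat {Omar,Tao} as one block (2 orders) and {Jae,Bao} as another (2 orders).
That leaves 7 units to arrange: 2 × 2 × 7! = 4 × 5040 = 20160.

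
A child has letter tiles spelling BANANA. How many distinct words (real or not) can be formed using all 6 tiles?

The 6 letters of BANANA have repeats: A appearing 3 times and N appearing twice.
The number of distinct arrangements is 6!/(3!·2!) = 720/12 = 60.

60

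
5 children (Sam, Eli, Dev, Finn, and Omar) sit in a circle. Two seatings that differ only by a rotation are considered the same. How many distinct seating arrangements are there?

Around a circle, 5 distinct people have 5!/5 = (4)! = 24 rotationally distinct seatings.

24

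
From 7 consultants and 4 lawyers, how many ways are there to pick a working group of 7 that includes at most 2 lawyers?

155

Split by how many lawyers are chosen (0 through 2).
Sum: C(4,0)·C(7,7) + C(4,1)·C(7,6) + C(4,2)·C(7,5) = 1 + 28 + 126 = 155.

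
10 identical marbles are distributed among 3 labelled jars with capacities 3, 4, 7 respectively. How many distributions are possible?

14

Ignoring the caps, the number of non-negative solutions to x_1+…+x_3 = 10 is C(12,2) = 66.
Subtract solutions that violate a single cap (substitute x_i' = x_i − (cap_i+1)): x_1 ≥ 4 gives C(8,2) = 28; x_2 ≥ 5 gives C(7,2) = 21; x_3 ≥ 8 gives C(4,2) = 6. Together 55.
Add back pairs where two caps are both exceeded: 3 + 0 + 0 = 3.
By inclusion–exclusion the count is 66 − 55 + 3 = 14.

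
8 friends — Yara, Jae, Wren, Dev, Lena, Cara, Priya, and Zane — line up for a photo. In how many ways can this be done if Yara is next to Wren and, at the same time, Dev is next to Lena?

Treat {Yara,Wren} as one block (2 orders) and {Dev,Lena} as another (2 orders).
That leaves 6 units to arrange: 2 × 2 × 6! = 4 × 720 = 2880.

2880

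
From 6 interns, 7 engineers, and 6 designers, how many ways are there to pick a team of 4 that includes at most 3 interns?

Split by how many interns are chosen (0 through 3).
Sum: C(6,0)·C(13,4) + C(6,1)·C(13,3) + C(6,2)·C(13,2) + C(6,3)·C(13,1) = 715 + 1716 + 1170 + 260 = 3861.

3861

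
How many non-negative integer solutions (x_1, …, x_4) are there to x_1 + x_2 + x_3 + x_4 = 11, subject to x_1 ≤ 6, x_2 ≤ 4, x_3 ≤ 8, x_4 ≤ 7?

Without the upper bounds there are C(14,3) = 364 ways to split 11 among 4 variables.
Subtract solutions that violate a single cap (substitute x_i' = x_i − (cap_i+1)): x_1 ≥ 7 gives C(7,3) = 35; x_2 ≥ 5 gives C(9,3) = 84; x_3 ≥ 9 gives C(5,3) = 10; x_4 ≥ 8 gives C(6,3) = 20. Together 149.
No two caps can be exceeded simultaneously, so the pair terms are all 0.
By inclusion–exclusion the count is 364 − 149 + 0 = 215.

215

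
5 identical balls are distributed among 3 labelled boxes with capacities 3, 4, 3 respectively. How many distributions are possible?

Without the upper bounds there are C(7,2) = 21 ways to split 5 among 3 boxes.
Subtract solutions that violate a single cap (substitute x_i' = x_i − (cap_i+1)): x_1 ≥ 4 gives C(3,2) = 3; x_2 ≥ 5 gives C(2,2) = 1; x_3 ≥ 4 gives C(3,2) = 3. Together 7.
No two caps can be exceeded simultaneously, so the pair terms are all 0.
By inclusion–exclusion the count is 21 − 7 + 0 = 14.

14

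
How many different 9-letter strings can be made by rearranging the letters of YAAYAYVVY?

Letter multiplicities in YAAYAYVVY: A×3, V×2, Y×4.
The number of distinct arrangements is 9!/(4!·3!·2!) = 362880/288 = 1260.

1260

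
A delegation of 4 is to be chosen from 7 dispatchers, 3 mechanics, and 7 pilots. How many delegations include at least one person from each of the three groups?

With no constraint there are C(17,4) = 2380 possible selections.
Selections missing a whole group: no dispatchers → C(10,4) = 210; no mechanics → C(14,4) = 1001; no pilots → C(10,4) = 210.
Add back selections omitting two groups (i.e. drawn from a single group): C(7,4) + C(3,4) + C(7,4) = 70.
By inclusion–exclusion: 2380 − 1421 + 70 = 1029.

1029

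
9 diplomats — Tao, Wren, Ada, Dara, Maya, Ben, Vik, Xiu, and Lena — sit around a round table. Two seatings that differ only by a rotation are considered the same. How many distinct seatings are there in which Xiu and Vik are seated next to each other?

Treat {Xiu, Vik} as one unit (2 internal orders) and seat the resulting 8 units around the table: (7)! circular arrangements.
So 2 × (7)! = 2 × 5040 = 10080.

10080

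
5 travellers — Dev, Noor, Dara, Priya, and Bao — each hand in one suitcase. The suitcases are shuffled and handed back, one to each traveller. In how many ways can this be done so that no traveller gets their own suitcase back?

Let Aᵢ be the assignments in which traveller i gets their own suitcase. We want the size of the complement of A₁∪…∪A_5.
By inclusion–exclusion this is Σ_{j=0}^{5} (−1)^j C(5,j)·(5−j)!.
Computing: 120 − 120 + 60 − 20 + 5 − 1 = 44.

44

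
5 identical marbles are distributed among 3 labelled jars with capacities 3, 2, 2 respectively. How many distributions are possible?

Ignoring the caps, the number of non-negative solutions to x_1+…+x_3 = 5 is C(7,2) = 21.
Subtract solutions that violate a single cap (substitute x_i' = x_i − (cap_i+1)): x_1 ≥ 4 gives C(3,2) = 3; x_2 ≥ 3 gives C(4,2) = 6; x_3 ≥ 3 gives C(4,2) = 6. Together 15.
No two caps can be exceeded simultaneously, so the pair terms are all 0.
By inclusion–exclusion the count is 21 − 15 + 0 = 6.

6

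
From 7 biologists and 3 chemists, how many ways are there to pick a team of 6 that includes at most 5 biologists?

203

Split by how many biologists are chosen (0 through 5).
Sum: C(7,0)·C(3,6) + C(7,1)·C(3,5) + C(7,2)·C(3,4) + C(7,3)·C(3,3) + C(7,4)·C(3,2) + C(7,5)·C(3,1) = 0 + 0 + 0 + 35 + 105 + 63 = 203.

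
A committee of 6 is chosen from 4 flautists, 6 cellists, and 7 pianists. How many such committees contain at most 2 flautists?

11154

Split by how many flautists are chosen (0 through 2).
Sum: C(4,0)·C(13,6) + C(4,1)·C(13,5) + C(4,2)·C(13,4) = 1716 + 5148 + 4290 = 11154.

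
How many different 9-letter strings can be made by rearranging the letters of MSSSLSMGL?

Letter multiplicities in MSSSLSMGL: G×1, L×2, M×2, S×4.
Dividing 9! = 362880 by 4!·2!·2! = 96 for the repeated letters gives 3780.

3780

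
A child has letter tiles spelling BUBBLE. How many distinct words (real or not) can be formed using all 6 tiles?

BUBBLE has 6 letters with B appearing 3 times.
The number of distinct arrangements is 6!/(3!) = 720/6 = 120.

120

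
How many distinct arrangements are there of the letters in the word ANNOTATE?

Letter multiplicities in ANNOTATE: A×2, E×1, N×2, O×1, T×2.
Dividing 8! = 40320 by 2!·2!·2! = 8 for the repeated letters gives 5040.

5040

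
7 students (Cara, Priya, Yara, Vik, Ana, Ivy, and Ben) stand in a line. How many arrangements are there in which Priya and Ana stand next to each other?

Treat {Priya, Ana} as a single unit. There are 6 units to order, and the pair itself can be ordered 2 ways.
That gives 2 × 6! = 2 × 720 = 1440.

1440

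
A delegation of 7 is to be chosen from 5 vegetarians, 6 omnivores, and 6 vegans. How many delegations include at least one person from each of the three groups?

Total 7-person selections from all 17: C(17,7) = 19448.
Subtract selections that omit an entire group: no vegetarians → C(12,7) = 792; no omnivores → C(11,7) = 330; no vegans → C(11,7) = 330.
Add back selections omitting two groups (i.e. drawn from a single group): C(5,7) + C(6,7) + C(6,7) = 0.
By inclusion–exclusion: 19448 − 1452 + 0 = 17996.

17996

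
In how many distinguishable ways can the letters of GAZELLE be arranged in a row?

1260

The 7 letters of GAZELLE have repeats: E appearing twice and L appearing twice.
So there are 7! / (2!·2!) = 1260 distinguishable arrangements.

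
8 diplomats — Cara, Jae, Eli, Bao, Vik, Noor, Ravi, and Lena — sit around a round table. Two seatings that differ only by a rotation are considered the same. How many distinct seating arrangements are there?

5040

Fix one person's seat to break rotational symmetry; the remaining 7 people can be arranged in (7)! = 5040 ways.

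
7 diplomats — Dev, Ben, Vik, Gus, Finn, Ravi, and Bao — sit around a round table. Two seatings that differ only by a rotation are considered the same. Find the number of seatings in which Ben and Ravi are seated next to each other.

Treat {Ben, Ravi} as one unit (2 internal orders) and seat the resulting 6 units around the table: (5)! circular arrangements.
So 2 × (5)! = 2 × 120 = 240.

240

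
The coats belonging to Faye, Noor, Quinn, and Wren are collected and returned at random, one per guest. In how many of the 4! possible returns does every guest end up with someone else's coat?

9

Let Aᵢ be the assignments in which guest i gets their own coat. We want the size of the complement of A₁∪…∪A_4.
By inclusion–exclusion this is Σ_{j=0}^{4} (−1)^j C(4,j)·(4−j)!.
Computing: 24 − 24 + 12 − 4 + 1 = 9.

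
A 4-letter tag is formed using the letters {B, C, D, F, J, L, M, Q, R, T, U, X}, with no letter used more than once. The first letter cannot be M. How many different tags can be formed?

The first letter has 12−1 = 11 choices (anything except M).
The remaining 3 letters are filled from the other 11 symbols without repetition: 11 × 10 × 9 = 990.
Total: 11 × 990 = 10890.

10890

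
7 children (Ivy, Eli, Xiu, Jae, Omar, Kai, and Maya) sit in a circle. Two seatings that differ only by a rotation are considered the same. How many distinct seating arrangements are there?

Around a circle, 7 distinct people have 7!/7 = (6)! = 720 rotationally distinct seatings.

720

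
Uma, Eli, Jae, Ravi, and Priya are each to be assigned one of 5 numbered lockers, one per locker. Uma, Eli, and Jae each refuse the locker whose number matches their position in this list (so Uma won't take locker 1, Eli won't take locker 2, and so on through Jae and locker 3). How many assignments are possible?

64

Let Aᵢ (for i ∈ {1, 2, 3}) be the placements that put person i in their forbidden locker. Any j of these fix j positions, leaving (5−j)! ways to fill the rest, and there are C(3,j) ways to pick which j.
By inclusion–exclusion, the number of valid placements is Σ_{j=0}^{3} (−1)^j C(3,j)·(5−j)!.
Computing: 120 − 72 + 18 − 2 = 64.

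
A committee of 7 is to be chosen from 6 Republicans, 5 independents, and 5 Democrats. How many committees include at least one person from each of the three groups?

10660

Unrestricted: C(16,7) = 11440 ways to pick any 7 of the 16.
Subtract selections that omit an entire group: no Republicans → C(10,7) = 120; no independents → C(11,7) = 330; no Democrats → C(11,7) = 330.
Add back selections omitting two groups (i.e. drawn from a single group): C(6,7) + C(5,7) + C(5,7) = 0.
By inclusion–exclusion: 11440 − 780 + 0 = 10660.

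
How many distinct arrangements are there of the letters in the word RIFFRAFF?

The 8 letters of RIFFRAFF have repeats: F appearing 4 times and R appearing twice.
Dividing 8! = 40320 by 4!·2! = 48 for the repeated letters gives 840.

840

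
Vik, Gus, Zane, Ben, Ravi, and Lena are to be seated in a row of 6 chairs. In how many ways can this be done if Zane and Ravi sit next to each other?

240

Treat {Zane, Ravi} as a single unit. There are 5 units to order, and the pair itself can be ordered 2 ways.
So the count is 2·(5)! = 240.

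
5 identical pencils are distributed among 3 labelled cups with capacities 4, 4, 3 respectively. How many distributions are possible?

By stars and bars, unrestricted non-negative solutions to x_1+…+x_3 = 5 number C(5+2,2) = 21.
Subtract solutions that violate a single cap (substitute x_i' = x_i − (cap_i+1)): x_1 ≥ 5 gives C(2,2) = 1; x_2 ≥ 5 gives C(2,2) = 1; x_3 ≥ 4 gives C(3,2) = 3. Together 5.
No two caps can be exceeded simultaneously, so the pair terms are all 0.
By inclusion–exclusion the count is 21 − 5 + 0 = 16.

16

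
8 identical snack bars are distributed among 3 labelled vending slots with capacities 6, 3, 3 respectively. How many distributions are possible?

13

Without the upper bounds there are C(10,2) = 45 ways to split 8 among 3 vending slots.
Subtract solutions that violate a single cap (substitute x_i' = x_i − (cap_i+1)): x_1 ≥ 7 gives C(3,2) = 3; x_2 ≥ 4 gives C(6,2) = 15; x_3 ≥ 4 gives C(6,2) = 15. Together 33.
Add back pairs where two caps are both exceeded: 0 + 0 + 1 = 1.
By inclusion–exclusion the count is 45 − 33 + 1 = 13.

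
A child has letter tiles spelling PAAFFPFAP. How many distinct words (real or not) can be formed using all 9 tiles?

1680

PAAFFPFAP has 9 letters with A appearing 3 times, F appearing 3 times, and P appearing 3 times.
The number of distinct arrangements is 9!/(3!·3!·3!) = 362880/216 = 1680.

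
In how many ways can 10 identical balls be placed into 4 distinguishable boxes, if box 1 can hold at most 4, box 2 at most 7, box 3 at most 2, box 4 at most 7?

100

By stars and bars, unrestricted non-negative solutions to x_1+…+x_4 = 10 number C(10+3,3) = 286.
Subtract solutions that violate a single cap (substitute x_i' = x_i − (cap_i+1)): x_1 ≥ 5 gives C(8,3) = 56; x_2 ≥ 8 gives C(5,3) = 10; x_3 ≥ 3 gives C(10,3) = 120; x_4 ≥ 8 gives C(5,3) = 10. Together 196.
Add back pairs where two caps are both exceeded: 0 + 10 + 0 + 0 + 0 + 0 = 10.
By inclusion–exclusion the count is 286 − 196 + 10 = 100.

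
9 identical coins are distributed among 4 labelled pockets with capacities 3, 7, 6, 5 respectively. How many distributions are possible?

By stars and bars, unrestricted non-negative solutions to x_1+…+x_4 = 9 number C(9+3,3) = 220.
Subtract solutions that violate a single cap (substitute x_i' = x_i − (cap_i+1)): x_1 ≥ 4 gives C(8,3) = 56; x_2 ≥ 8 gives C(4,3) = 4; x_3 ≥ 7 gives C(5,3) = 10; x_4 ≥ 6 gives C(6,3) = 20. Together 90.
No two caps can be exceeded simultaneously, so the pair terms are all 0.
By inclusion–exclusion the count is 220 − 90 + 0 = 130.

130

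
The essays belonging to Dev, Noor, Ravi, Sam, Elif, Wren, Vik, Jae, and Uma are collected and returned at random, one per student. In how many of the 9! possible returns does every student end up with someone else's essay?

Count assignments avoiding every fixed point. For any j of the 9 students fixed to their own essay, the other 9−j can be arranged in (9−j)! ways.
By inclusion–exclusion this is Σ_{j=0}^{9} (−1)^j C(9,j)·(9−j)!.
Computing: 362880 − 362880 + 181440 − 60480 + 15120 − 3024 + 504 − 72 + 9 − 1 = 133496.

133496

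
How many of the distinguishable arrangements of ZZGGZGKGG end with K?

56

Fix K in the last position and arrange the remaining 8 letters.
Those 8 letters have G appearing 5 times and Z appearing 3 times, giving (8)!/(5!·3!) = 56.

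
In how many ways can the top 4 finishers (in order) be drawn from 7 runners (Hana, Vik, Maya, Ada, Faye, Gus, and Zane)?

This is an ordered selection of 4 from 7: P(7,4).
That gives 7 × 6 × 5 × 4 = 840.

840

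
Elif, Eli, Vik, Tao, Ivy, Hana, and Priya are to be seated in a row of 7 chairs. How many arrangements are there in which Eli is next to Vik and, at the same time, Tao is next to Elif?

Treat {Eli,Vik} as one block (2 orders) and {Tao,Elif} as another (2 orders).
That leaves 5 units to arrange: 2 × 2 × 5! = 4 × 120 = 480.

480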